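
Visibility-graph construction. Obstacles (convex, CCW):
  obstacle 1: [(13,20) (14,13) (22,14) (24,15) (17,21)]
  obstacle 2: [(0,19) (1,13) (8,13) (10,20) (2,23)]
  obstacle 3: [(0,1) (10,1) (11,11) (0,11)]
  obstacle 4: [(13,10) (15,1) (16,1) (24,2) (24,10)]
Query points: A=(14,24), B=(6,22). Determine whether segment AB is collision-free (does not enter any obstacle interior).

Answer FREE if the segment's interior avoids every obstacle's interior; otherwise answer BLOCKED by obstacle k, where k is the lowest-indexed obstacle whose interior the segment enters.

Obstacle 1 [(13,20) (14,13) (22,14) (24,15) (17,21)]:
  edge (13,20)–(14,13): clear
  edge (14,13)–(22,14): clear
  edge (22,14)–(24,15): clear
  edge (24,15)–(17,21): clear
  edge (17,21)–(13,20): clear
  midpoint (10,23) outside
  → clear
Obstacle 2 [(0,19) (1,13) (8,13) (10,20) (2,23)]:
  edge (0,19)–(1,13): clear
  edge (1,13)–(8,13): clear
  edge (8,13)–(10,20): clear
  edge (10,20)–(2,23): clear
  edge (2,23)–(0,19): clear
  midpoint (10,23) outside
  → clear
Obstacle 3 [(0,1) (10,1) (11,11) (0,11)]:
  edge (0,1)–(10,1): clear
  edge (10,1)–(11,11): clear
  edge (11,11)–(0,11): clear
  edge (0,11)–(0,1): clear
  midpoint (10,23) outside
  → clear
Obstacle 4 [(13,10) (15,1) (16,1) (24,2) (24,10)]:
  edge (13,10)–(15,1): clear
  edge (15,1)–(16,1): clear
  edge (16,1)–(24,2): clear
  edge (24,2)–(24,10): clear
  edge (24,10)–(13,10): clear
  midpoint (10,23) outside
  → clear

FREE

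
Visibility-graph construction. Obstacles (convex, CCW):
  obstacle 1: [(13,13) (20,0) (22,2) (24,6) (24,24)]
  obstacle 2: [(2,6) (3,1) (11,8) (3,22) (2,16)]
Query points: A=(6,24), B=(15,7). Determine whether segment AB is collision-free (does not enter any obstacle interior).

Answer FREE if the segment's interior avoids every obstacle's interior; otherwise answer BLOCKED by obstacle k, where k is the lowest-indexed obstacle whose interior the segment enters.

Obstacle 1 [(13,13) (20,0) (22,2) (24,6) (24,24)]:
  edge (13,13)–(20,0): clear
  edge (20,0)–(22,2): clear
  edge (22,2)–(24,6): clear
  edge (24,6)–(24,24): clear
  edge (24,24)–(13,13): clear
  midpoint (21/2,31/2) outside
  → clear
Obstacle 2 [(2,6) (3,1) (11,8) (3,22) (2,16)]:
  edge (2,6)–(3,1): clear
  edge (3,1)–(11,8): clear
  edge (11,8)–(3,22): clear
  edge (3,22)–(2,16): clear
  edge (2,16)–(2,6): clear
  midpoint (21/2,31/2) outside
  → clear

FREE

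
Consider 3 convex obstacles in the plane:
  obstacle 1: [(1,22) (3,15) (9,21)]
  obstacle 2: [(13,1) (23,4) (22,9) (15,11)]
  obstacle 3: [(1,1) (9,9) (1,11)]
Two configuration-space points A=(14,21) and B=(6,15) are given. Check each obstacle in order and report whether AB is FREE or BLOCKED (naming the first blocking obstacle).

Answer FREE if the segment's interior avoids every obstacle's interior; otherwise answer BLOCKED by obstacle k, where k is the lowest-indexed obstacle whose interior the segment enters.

Obstacle 1 [(1,22) (3,15) (9,21)]:
  edge (1,22)–(3,15): clear
  edge (3,15)–(9,21): clear
  edge (9,21)–(1,22): clear
  midpoint (10,18) outside
  → clear
Obstacle 2 [(13,1) (23,4) (22,9) (15,11)]:
  edge (13,1)–(23,4): clear
  edge (23,4)–(22,9): clear
  edge (22,9)–(15,11): clear
  edge (15,11)–(13,1): clear
  midpoint (10,18) outside
  → clear
Obstacle 3 [(1,1) (9,9) (1,11)]:
  edge (1,1)–(9,9): clear
  edge (9,9)–(1,11): clear
  edge (1,11)–(1,1): clear
  midpoint (10,18) outside
  → clear

FREE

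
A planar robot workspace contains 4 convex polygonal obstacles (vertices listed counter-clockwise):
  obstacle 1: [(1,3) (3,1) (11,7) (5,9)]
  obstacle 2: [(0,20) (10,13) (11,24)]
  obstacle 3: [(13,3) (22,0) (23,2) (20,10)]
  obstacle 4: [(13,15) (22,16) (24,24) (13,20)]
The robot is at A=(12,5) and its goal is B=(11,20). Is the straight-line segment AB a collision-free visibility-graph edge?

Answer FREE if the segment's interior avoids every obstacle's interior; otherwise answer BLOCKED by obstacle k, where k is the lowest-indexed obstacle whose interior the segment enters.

FREE

Obstacle 1 [(1,3) (3,1) (11,7) (5,9)]:
  edge (1,3)–(3,1): clear
  edge (3,1)–(11,7): clear
  edge (11,7)–(5,9): clear
  edge (5,9)–(1,3): clear
  midpoint (23/2,25/2) outside
  → clear
Obstacle 2 [(0,20) (10,13) (11,24)]:
  edge (0,20)–(10,13): clear
  edge (10,13)–(11,24): clear
  edge (11,24)–(0,20): clear
  midpoint (23/2,25/2) outside
  → clear
Obstacle 3 [(13,3) (22,0) (23,2) (20,10)]:
  edge (13,3)–(22,0): clear
  edge (22,0)–(23,2): clear
  edge (23,2)–(20,10): clear
  edge (20,10)–(13,3): clear
  midpoint (23/2,25/2) outside
  → clear
Obstacle 4 [(13,15) (22,16) (24,24) (13,20)]:
  edge (13,15)–(22,16): clear
  edge (22,16)–(24,24): clear
  edge (24,24)–(13,20): clear
  edge (13,20)–(13,15): clear
  midpoint (23/2,25/2) outside
  → clear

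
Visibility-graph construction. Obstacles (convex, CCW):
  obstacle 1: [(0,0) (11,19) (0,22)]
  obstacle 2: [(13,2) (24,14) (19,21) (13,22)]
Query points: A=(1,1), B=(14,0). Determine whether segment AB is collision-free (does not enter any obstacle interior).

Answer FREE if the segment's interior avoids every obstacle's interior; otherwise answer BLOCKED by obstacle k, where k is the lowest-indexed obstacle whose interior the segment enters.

FREE

Obstacle 1 [(0,0) (11,19) (0,22)]:
  edge (0,0)–(11,19): clear
  edge (11,19)–(0,22): clear
  edge (0,22)–(0,0): clear
  midpoint (15/2,1/2) outside
  → clear
Obstacle 2 [(13,2) (24,14) (19,21) (13,22)]:
  edge (13,2)–(24,14): clear
  edge (24,14)–(19,21): clear
  edge (19,21)–(13,22): clear
  edge (13,22)–(13,2): clear
  midpoint (15/2,1/2) outside
  → clear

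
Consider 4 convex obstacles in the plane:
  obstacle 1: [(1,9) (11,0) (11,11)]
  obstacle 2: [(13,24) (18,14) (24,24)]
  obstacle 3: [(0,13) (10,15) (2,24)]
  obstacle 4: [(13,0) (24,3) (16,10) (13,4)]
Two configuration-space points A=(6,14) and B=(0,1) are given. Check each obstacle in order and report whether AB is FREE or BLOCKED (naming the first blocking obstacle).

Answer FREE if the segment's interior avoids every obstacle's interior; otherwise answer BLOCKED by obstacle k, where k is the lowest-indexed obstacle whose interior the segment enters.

BLOCKED by obstacle 1

Obstacle 1 [(1,9) (11,0) (11,11)]:
  edge (1,9)–(11,0): crosses AB
  edge (11,0)–(11,11): clear
  edge (11,11)–(1,9): crosses AB
  → BLOCKED
Obstacle 2 [(13,24) (18,14) (24,24)]:
  edge (13,24)–(18,14): clear
  edge (18,14)–(24,24): clear
  edge (24,24)–(13,24): clear
  midpoint (3,15/2) outside
  → clear
Obstacle 3 [(0,13) (10,15) (2,24)]:
  edge (0,13)–(10,15): clear
  edge (10,15)–(2,24): clear
  edge (2,24)–(0,13): clear
  midpoint (3,15/2) outside
  → clear
Obstacle 4 [(13,0) (24,3) (16,10) (13,4)]:
  edge (13,0)–(24,3): clear
  edge (24,3)–(16,10): clear
  edge (16,10)–(13,4): clear
  edge (13,4)–(13,0): clear
  midpoint (3,15/2) outside
  → clear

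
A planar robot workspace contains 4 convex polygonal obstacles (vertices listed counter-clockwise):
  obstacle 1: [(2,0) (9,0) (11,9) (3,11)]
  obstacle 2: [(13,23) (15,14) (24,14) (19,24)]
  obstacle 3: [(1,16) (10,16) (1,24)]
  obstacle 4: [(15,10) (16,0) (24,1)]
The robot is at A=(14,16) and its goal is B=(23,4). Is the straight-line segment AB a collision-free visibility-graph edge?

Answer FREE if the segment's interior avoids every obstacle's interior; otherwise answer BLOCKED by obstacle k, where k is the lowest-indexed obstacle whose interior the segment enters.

Obstacle 1 [(2,0) (9,0) (11,9) (3,11)]:
  edge (2,0)–(9,0): clear
  edge (9,0)–(11,9): clear
  edge (11,9)–(3,11): clear
  edge (3,11)–(2,0): clear
  midpoint (37/2,10) outside
  → clear
Obstacle 2 [(13,23) (15,14) (24,14) (19,24)]:
  edge (13,23)–(15,14): crosses AB
  edge (15,14)–(24,14): crosses AB
  edge (24,14)–(19,24): clear
  edge (19,24)–(13,23): clear
  → BLOCKED
Obstacle 3 [(1,16) (10,16) (1,24)]:
  edge (1,16)–(10,16): clear
  edge (10,16)–(1,24): clear
  edge (1,24)–(1,16): clear
  midpoint (37/2,10) outside
  → clear
Obstacle 4 [(15,10) (16,0) (24,1)]:
  edge (15,10)–(16,0): clear
  edge (16,0)–(24,1): clear
  edge (24,1)–(15,10): clear
  midpoint (37/2,10) outside
  → clear

BLOCKED by obstacle 2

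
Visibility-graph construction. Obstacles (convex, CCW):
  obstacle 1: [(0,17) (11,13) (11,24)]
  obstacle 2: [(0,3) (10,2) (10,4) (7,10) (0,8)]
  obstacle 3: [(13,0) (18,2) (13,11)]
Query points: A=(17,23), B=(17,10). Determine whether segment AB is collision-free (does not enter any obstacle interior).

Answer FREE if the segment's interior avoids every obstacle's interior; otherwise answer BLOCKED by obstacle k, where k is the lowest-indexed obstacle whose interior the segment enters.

Obstacle 1 [(0,17) (11,13) (11,24)]:
  edge (0,17)–(11,13): clear
  edge (11,13)–(11,24): clear
  edge (11,24)–(0,17): clear
  midpoint (17,33/2) outside
  → clear
Obstacle 2 [(0,3) (10,2) (10,4) (7,10) (0,8)]:
  edge (0,3)–(10,2): clear
  edge (10,2)–(10,4): clear
  edge (10,4)–(7,10): clear
  edge (7,10)–(0,8): clear
  edge (0,8)–(0,3): clear
  midpoint (17,33/2) outside
  → clear
Obstacle 3 [(13,0) (18,2) (13,11)]:
  edge (13,0)–(18,2): clear
  edge (18,2)–(13,11): clear
  edge (13,11)–(13,0): clear
  midpoint (17,33/2) outside
  → clear

FREE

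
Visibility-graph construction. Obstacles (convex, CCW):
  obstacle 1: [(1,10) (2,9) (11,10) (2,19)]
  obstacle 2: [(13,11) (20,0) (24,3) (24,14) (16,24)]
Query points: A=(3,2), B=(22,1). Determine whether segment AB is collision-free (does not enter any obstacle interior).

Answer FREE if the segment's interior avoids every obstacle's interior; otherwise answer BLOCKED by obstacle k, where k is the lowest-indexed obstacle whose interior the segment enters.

BLOCKED by obstacle 2

Obstacle 1 [(1,10) (2,9) (11,10) (2,19)]:
  edge (1,10)–(2,9): clear
  edge (2,9)–(11,10): clear
  edge (11,10)–(2,19): clear
  edge (2,19)–(1,10): clear
  midpoint (25/2,3/2) outside
  → clear
Obstacle 2 [(13,11) (20,0) (24,3) (24,14) (16,24)]:
  edge (13,11)–(20,0): crosses AB
  edge (20,0)–(24,3): crosses AB
  edge (24,3)–(24,14): clear
  edge (24,14)–(16,24): clear
  edge (16,24)–(13,11): clear
  → BLOCKED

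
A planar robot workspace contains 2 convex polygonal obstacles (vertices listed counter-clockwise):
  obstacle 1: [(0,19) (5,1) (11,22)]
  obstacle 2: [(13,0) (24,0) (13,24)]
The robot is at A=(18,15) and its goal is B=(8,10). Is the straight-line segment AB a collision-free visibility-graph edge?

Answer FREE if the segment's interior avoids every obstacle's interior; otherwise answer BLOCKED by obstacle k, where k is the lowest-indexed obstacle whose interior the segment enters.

BLOCKED by obstacle 2

Obstacle 1 [(0,19) (5,1) (11,22)]:
  edge (0,19)–(5,1): clear
  edge (5,1)–(11,22): clear
  edge (11,22)–(0,19): clear
  midpoint (13,25/2) outside
  → clear
Obstacle 2 [(13,0) (24,0) (13,24)]:
  edge (13,0)–(24,0): clear
  edge (24,0)–(13,24): crosses AB
  edge (13,24)–(13,0): crosses AB
  → BLOCKED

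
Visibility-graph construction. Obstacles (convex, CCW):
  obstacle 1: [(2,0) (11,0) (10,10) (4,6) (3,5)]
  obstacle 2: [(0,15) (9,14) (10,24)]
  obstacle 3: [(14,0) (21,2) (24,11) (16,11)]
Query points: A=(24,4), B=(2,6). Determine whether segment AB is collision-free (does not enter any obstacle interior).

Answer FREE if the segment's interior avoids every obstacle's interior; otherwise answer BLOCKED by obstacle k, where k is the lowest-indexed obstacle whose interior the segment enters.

Obstacle 1 [(2,0) (11,0) (10,10) (4,6) (3,5)]:
  edge (2,0)–(11,0): clear
  edge (11,0)–(10,10): crosses AB
  edge (10,10)–(4,6): clear
  edge (4,6)–(3,5): crosses AB
  edge (3,5)–(2,0): clear
  → BLOCKED
Obstacle 2 [(0,15) (9,14) (10,24)]:
  edge (0,15)–(9,14): clear
  edge (9,14)–(10,24): clear
  edge (10,24)–(0,15): clear
  midpoint (13,5) outside
  → clear
Obstacle 3 [(14,0) (21,2) (24,11) (16,11)]:
  edge (14,0)–(21,2): clear
  edge (21,2)–(24,11): crosses AB
  edge (24,11)–(16,11): clear
  edge (16,11)–(14,0): crosses AB
  → BLOCKED

BLOCKED by obstacle 1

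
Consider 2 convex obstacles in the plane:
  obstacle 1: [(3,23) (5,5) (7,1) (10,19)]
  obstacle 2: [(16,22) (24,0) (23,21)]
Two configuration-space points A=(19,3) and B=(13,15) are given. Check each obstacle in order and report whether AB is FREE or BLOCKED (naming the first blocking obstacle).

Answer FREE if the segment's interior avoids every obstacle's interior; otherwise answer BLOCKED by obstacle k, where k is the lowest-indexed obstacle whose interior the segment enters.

Obstacle 1 [(3,23) (5,5) (7,1) (10,19)]:
  edge (3,23)–(5,5): clear
  edge (5,5)–(7,1): clear
  edge (7,1)–(10,19): clear
  edge (10,19)–(3,23): clear
  midpoint (16,9) outside
  → clear
Obstacle 2 [(16,22) (24,0) (23,21)]:
  edge (16,22)–(24,0): clear
  edge (24,0)–(23,21): clear
  edge (23,21)–(16,22): clear
  midpoint (16,9) outside
  → clear

FREE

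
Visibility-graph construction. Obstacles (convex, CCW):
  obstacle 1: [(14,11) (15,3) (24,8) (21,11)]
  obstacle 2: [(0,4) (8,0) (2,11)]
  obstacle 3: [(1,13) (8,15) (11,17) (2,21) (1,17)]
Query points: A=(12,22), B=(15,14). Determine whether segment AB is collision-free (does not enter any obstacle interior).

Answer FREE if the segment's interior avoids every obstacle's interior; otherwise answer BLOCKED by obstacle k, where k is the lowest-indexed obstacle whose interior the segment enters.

FREE

Obstacle 1 [(14,11) (15,3) (24,8) (21,11)]:
  edge (14,11)–(15,3): clear
  edge (15,3)–(24,8): clear
  edge (24,8)–(21,11): clear
  edge (21,11)–(14,11): clear
  midpoint (27/2,18) outside
  → clear
Obstacle 2 [(0,4) (8,0) (2,11)]:
  edge (0,4)–(8,0): clear
  edge (8,0)–(2,11): clear
  edge (2,11)–(0,4): clear
  midpoint (27/2,18) outside
  → clear
Obstacle 3 [(1,13) (8,15) (11,17) (2,21) (1,17)]:
  edge (1,13)–(8,15): clear
  edge (8,15)–(11,17): clear
  edge (11,17)–(2,21): clear
  edge (2,21)–(1,17): clear
  edge (1,17)–(1,13): clear
  midpoint (27/2,18) outside
  → clear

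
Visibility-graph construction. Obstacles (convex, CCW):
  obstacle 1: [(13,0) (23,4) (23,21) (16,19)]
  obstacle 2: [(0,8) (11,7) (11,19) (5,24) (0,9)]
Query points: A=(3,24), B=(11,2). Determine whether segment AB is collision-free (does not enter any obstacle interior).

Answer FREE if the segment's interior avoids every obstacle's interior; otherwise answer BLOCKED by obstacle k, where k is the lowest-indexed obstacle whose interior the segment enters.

BLOCKED by obstacle 2

Obstacle 1 [(13,0) (23,4) (23,21) (16,19)]:
  edge (13,0)–(23,4): clear
  edge (23,4)–(23,21): clear
  edge (23,21)–(16,19): clear
  edge (16,19)–(13,0): clear
  midpoint (7,13) outside
  → clear
Obstacle 2 [(0,8) (11,7) (11,19) (5,24) (0,9)]:
  edge (0,8)–(11,7): crosses AB
  edge (11,7)–(11,19): clear
  edge (11,19)–(5,24): clear
  edge (5,24)–(0,9): crosses AB
  edge (0,9)–(0,8): clear
  → BLOCKED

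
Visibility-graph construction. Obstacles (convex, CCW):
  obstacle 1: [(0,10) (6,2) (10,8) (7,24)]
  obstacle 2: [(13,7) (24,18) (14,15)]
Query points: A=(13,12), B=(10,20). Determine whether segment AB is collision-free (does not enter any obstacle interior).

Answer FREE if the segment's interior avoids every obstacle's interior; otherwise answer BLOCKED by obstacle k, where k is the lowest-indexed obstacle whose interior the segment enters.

Obstacle 1 [(0,10) (6,2) (10,8) (7,24)]:
  edge (0,10)–(6,2): clear
  edge (6,2)–(10,8): clear
  edge (10,8)–(7,24): clear
  edge (7,24)–(0,10): clear
  midpoint (23/2,16) outside
  → clear
Obstacle 2 [(13,7) (24,18) (14,15)]:
  edge (13,7)–(24,18): clear
  edge (24,18)–(14,15): clear
  edge (14,15)–(13,7): clear
  midpoint (23/2,16) outside
  → clear

FREE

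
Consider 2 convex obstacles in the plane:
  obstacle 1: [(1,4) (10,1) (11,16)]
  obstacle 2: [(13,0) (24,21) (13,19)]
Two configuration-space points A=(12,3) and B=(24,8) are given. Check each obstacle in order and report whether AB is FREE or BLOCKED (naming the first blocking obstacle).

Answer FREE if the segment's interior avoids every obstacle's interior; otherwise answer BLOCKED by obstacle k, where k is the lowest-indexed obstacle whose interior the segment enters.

Obstacle 1 [(1,4) (10,1) (11,16)]:
  edge (1,4)–(10,1): clear
  edge (10,1)–(11,16): clear
  edge (11,16)–(1,4): clear
  midpoint (18,11/2) outside
  → clear
Obstacle 2 [(13,0) (24,21) (13,19)]:
  edge (13,0)–(24,21): crosses AB
  edge (24,21)–(13,19): clear
  edge (13,19)–(13,0): crosses AB
  → BLOCKED

BLOCKED by obstacle 2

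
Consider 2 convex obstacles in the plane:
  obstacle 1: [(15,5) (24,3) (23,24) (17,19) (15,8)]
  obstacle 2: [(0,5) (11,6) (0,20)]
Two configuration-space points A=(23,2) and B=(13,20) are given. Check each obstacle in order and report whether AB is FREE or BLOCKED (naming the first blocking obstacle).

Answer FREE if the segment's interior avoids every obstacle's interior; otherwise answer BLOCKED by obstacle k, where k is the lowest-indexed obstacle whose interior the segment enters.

Obstacle 1 [(15,5) (24,3) (23,24) (17,19) (15,8)]:
  edge (15,5)–(24,3): crosses AB
  edge (24,3)–(23,24): clear
  edge (23,24)–(17,19): clear
  edge (17,19)–(15,8): crosses AB
  edge (15,8)–(15,5): clear
  → BLOCKED
Obstacle 2 [(0,5) (11,6) (0,20)]:
  edge (0,5)–(11,6): clear
  edge (11,6)–(0,20): clear
  edge (0,20)–(0,5): clear
  midpoint (18,11) outside
  → clear

BLOCKED by obstacle 1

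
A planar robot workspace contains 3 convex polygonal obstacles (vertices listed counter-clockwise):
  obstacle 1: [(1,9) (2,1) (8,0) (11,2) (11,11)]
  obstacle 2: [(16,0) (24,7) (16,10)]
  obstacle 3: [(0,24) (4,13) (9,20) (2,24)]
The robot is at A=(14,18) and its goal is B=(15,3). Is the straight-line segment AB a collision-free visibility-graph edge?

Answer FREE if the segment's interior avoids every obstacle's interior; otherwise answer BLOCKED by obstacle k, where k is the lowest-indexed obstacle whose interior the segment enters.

FREE

Obstacle 1 [(1,9) (2,1) (8,0) (11,2) (11,11)]:
  edge (1,9)–(2,1): clear
  edge (2,1)–(8,0): clear
  edge (8,0)–(11,2): clear
  edge (11,2)–(11,11): clear
  edge (11,11)–(1,9): clear
  midpoint (29/2,21/2) outside
  → clear
Obstacle 2 [(16,0) (24,7) (16,10)]:
  edge (16,0)–(24,7): clear
  edge (24,7)–(16,10): clear
  edge (16,10)–(16,0): clear
  midpoint (29/2,21/2) outside
  → clear
Obstacle 3 [(0,24) (4,13) (9,20) (2,24)]:
  edge (0,24)–(4,13): clear
  edge (4,13)–(9,20): clear
  edge (9,20)–(2,24): clear
  edge (2,24)–(0,24): clear
  midpoint (29/2,21/2) outside
  → clear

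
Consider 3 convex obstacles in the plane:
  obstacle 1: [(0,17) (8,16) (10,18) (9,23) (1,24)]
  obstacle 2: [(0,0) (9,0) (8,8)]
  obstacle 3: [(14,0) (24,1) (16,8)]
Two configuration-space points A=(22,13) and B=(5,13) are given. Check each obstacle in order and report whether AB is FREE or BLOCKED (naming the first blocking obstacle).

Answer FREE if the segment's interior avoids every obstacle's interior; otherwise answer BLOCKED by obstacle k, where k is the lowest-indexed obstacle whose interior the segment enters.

FREE

Obstacle 1 [(0,17) (8,16) (10,18) (9,23) (1,24)]:
  edge (0,17)–(8,16): clear
  edge (8,16)–(10,18): clear
  edge (10,18)–(9,23): clear
  edge (9,23)–(1,24): clear
  edge (1,24)–(0,17): clear
  midpoint (27/2,13) outside
  → clear
Obstacle 2 [(0,0) (9,0) (8,8)]:
  edge (0,0)–(9,0): clear
  edge (9,0)–(8,8): clear
  edge (8,8)–(0,0): clear
  midpoint (27/2,13) outside
  → clear
Obstacle 3 [(14,0) (24,1) (16,8)]:
  edge (14,0)–(24,1): clear
  edge (24,1)–(16,8): clear
  edge (16,8)–(14,0): clear
  midpoint (27/2,13) outside
  → clear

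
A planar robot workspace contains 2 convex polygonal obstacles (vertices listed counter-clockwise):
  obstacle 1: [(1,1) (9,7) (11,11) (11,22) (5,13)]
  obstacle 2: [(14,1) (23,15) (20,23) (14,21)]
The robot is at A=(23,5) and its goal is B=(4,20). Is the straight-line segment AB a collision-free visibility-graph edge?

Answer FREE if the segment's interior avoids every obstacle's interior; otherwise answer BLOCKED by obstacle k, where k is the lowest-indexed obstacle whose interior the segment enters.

Obstacle 1 [(1,1) (9,7) (11,11) (11,22) (5,13)]:
  edge (1,1)–(9,7): clear
  edge (9,7)–(11,11): clear
  edge (11,11)–(11,22): crosses AB
  edge (11,22)–(5,13): crosses AB
  edge (5,13)–(1,1): clear
  → BLOCKED
Obstacle 2 [(14,1) (23,15) (20,23) (14,21)]:
  edge (14,1)–(23,15): crosses AB
  edge (23,15)–(20,23): clear
  edge (20,23)–(14,21): clear
  edge (14,21)–(14,1): crosses AB
  → BLOCKED

BLOCKED by obstacle 1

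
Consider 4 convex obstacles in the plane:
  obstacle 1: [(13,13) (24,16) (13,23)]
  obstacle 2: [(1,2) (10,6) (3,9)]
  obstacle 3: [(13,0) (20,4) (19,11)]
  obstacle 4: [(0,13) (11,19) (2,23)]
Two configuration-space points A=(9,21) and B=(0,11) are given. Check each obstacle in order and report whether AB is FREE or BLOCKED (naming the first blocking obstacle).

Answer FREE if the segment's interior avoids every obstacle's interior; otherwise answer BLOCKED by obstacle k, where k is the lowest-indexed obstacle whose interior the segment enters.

BLOCKED by obstacle 4

Obstacle 1 [(13,13) (24,16) (13,23)]:
  edge (13,13)–(24,16): clear
  edge (24,16)–(13,23): clear
  edge (13,23)–(13,13): clear
  midpoint (9/2,16) outside
  → clear
Obstacle 2 [(1,2) (10,6) (3,9)]:
  edge (1,2)–(10,6): clear
  edge (10,6)–(3,9): clear
  edge (3,9)–(1,2): clear
  midpoint (9/2,16) outside
  → clear
Obstacle 3 [(13,0) (20,4) (19,11)]:
  edge (13,0)–(20,4): clear
  edge (20,4)–(19,11): clear
  edge (19,11)–(13,0): clear
  midpoint (9/2,16) outside
  → clear
Obstacle 4 [(0,13) (11,19) (2,23)]:
  edge (0,13)–(11,19): crosses AB
  edge (11,19)–(2,23): crosses AB
  edge (2,23)–(0,13): clear
  → BLOCKED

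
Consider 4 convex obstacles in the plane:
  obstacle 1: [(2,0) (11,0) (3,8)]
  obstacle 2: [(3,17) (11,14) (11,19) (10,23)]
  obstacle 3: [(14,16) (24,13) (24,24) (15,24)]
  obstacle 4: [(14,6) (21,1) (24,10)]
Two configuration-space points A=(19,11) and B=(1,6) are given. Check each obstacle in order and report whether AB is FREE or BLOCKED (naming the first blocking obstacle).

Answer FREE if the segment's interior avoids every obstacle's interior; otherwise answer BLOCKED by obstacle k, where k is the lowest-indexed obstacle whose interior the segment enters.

Obstacle 1 [(2,0) (11,0) (3,8)]:
  edge (2,0)–(11,0): clear
  edge (11,0)–(3,8): crosses AB
  edge (3,8)–(2,0): crosses AB
  → BLOCKED
Obstacle 2 [(3,17) (11,14) (11,19) (10,23)]:
  edge (3,17)–(11,14): clear
  edge (11,14)–(11,19): clear
  edge (11,19)–(10,23): clear
  edge (10,23)–(3,17): clear
  midpoint (10,17/2) outside
  → clear
Obstacle 3 [(14,16) (24,13) (24,24) (15,24)]:
  edge (14,16)–(24,13): clear
  edge (24,13)–(24,24): clear
  edge (24,24)–(15,24): clear
  edge (15,24)–(14,16): clear
  midpoint (10,17/2) outside
  → clear
Obstacle 4 [(14,6) (21,1) (24,10)]:
  edge (14,6)–(21,1): clear
  edge (21,1)–(24,10): clear
  edge (24,10)–(14,6): clear
  midpoint (10,17/2) outside
  → clear

BLOCKED by obstacle 1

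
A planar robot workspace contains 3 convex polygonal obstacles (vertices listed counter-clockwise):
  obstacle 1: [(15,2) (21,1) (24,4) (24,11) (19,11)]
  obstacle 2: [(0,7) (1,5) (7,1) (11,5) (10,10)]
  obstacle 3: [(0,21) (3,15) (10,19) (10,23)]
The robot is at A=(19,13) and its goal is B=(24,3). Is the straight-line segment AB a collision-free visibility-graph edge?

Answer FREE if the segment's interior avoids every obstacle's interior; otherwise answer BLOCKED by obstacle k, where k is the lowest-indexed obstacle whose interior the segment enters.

BLOCKED by obstacle 1

Obstacle 1 [(15,2) (21,1) (24,4) (24,11) (19,11)]:
  edge (15,2)–(21,1): clear
  edge (21,1)–(24,4): crosses AB
  edge (24,4)–(24,11): clear
  edge (24,11)–(19,11): crosses AB
  edge (19,11)–(15,2): clear
  → BLOCKED
Obstacle 2 [(0,7) (1,5) (7,1) (11,5) (10,10)]:
  edge (0,7)–(1,5): clear
  edge (1,5)–(7,1): clear
  edge (7,1)–(11,5): clear
  edge (11,5)–(10,10): clear
  edge (10,10)–(0,7): clear
  midpoint (43/2,8) outside
  → clear
Obstacle 3 [(0,21) (3,15) (10,19) (10,23)]:
  edge (0,21)–(3,15): clear
  edge (3,15)–(10,19): clear
  edge (10,19)–(10,23): clear
  edge (10,23)–(0,21): clear
  midpoint (43/2,8) outside
  → clear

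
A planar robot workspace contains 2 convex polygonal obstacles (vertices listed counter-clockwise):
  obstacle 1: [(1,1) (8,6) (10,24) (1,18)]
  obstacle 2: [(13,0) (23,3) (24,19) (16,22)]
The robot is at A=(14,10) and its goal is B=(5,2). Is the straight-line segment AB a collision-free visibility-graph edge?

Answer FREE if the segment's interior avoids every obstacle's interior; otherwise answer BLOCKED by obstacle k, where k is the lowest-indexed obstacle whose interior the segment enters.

FREE

Obstacle 1 [(1,1) (8,6) (10,24) (1,18)]:
  edge (1,1)–(8,6): clear
  edge (8,6)–(10,24): clear
  edge (10,24)–(1,18): clear
  edge (1,18)–(1,1): clear
  midpoint (19/2,6) outside
  → clear
Obstacle 2 [(13,0) (23,3) (24,19) (16,22)]:
  edge (13,0)–(23,3): clear
  edge (23,3)–(24,19): clear
  edge (24,19)–(16,22): clear
  edge (16,22)–(13,0): clear
  midpoint (19/2,6) outside
  → clear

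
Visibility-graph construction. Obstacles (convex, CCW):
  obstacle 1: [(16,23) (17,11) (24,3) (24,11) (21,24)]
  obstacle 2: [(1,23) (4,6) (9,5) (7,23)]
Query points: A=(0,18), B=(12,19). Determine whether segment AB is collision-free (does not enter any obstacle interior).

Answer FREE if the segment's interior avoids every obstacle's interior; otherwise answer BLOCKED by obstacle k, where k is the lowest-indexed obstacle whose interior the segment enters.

BLOCKED by obstacle 2

Obstacle 1 [(16,23) (17,11) (24,3) (24,11) (21,24)]:
  edge (16,23)–(17,11): clear
  edge (17,11)–(24,3): clear
  edge (24,3)–(24,11): clear
  edge (24,11)–(21,24): clear
  edge (21,24)–(16,23): clear
  midpoint (6,37/2) outside
  → clear
Obstacle 2 [(1,23) (4,6) (9,5) (7,23)]:
  edge (1,23)–(4,6): crosses AB
  edge (4,6)–(9,5): clear
  edge (9,5)–(7,23): crosses AB
  edge (7,23)–(1,23): clear
  → BLOCKED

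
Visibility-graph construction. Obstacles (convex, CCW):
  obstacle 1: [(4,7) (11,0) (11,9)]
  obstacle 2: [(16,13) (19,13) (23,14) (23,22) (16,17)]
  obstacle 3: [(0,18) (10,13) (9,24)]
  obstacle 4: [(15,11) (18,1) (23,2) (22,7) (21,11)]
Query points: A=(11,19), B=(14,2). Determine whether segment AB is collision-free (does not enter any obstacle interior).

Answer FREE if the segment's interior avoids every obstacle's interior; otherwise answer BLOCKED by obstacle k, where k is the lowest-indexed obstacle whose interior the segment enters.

FREE

Obstacle 1 [(4,7) (11,0) (11,9)]:
  edge (4,7)–(11,0): clear
  edge (11,0)–(11,9): clear
  edge (11,9)–(4,7): clear
  midpoint (25/2,21/2) outside
  → clear
Obstacle 2 [(16,13) (19,13) (23,14) (23,22) (16,17)]:
  edge (16,13)–(19,13): clear
  edge (19,13)–(23,14): clear
  edge (23,14)–(23,22): clear
  edge (23,22)–(16,17): clear
  edge (16,17)–(16,13): clear
  midpoint (25/2,21/2) outside
  → clear
Obstacle 3 [(0,18) (10,13) (9,24)]:
  edge (0,18)–(10,13): clear
  edge (10,13)–(9,24): clear
  edge (9,24)–(0,18): clear
  midpoint (25/2,21/2) outside
  → clear
Obstacle 4 [(15,11) (18,1) (23,2) (22,7) (21,11)]:
  edge (15,11)–(18,1): clear
  edge (18,1)–(23,2): clear
  edge (23,2)–(22,7): clear
  edge (22,7)–(21,11): clear
  edge (21,11)–(15,11): clear
  midpoint (25/2,21/2) outside
  → clear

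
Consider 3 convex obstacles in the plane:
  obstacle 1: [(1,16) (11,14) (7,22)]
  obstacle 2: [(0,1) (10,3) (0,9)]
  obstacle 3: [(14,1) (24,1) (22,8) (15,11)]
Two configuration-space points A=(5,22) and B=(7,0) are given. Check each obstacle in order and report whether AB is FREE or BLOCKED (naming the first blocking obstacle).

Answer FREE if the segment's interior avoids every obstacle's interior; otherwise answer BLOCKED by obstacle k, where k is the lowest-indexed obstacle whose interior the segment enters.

Obstacle 1 [(1,16) (11,14) (7,22)]:
  edge (1,16)–(11,14): crosses AB
  edge (11,14)–(7,22): clear
  edge (7,22)–(1,16): crosses AB
  → BLOCKED
Obstacle 2 [(0,1) (10,3) (0,9)]:
  edge (0,1)–(10,3): crosses AB
  edge (10,3)–(0,9): crosses AB
  edge (0,9)–(0,1): clear
  → BLOCKED
Obstacle 3 [(14,1) (24,1) (22,8) (15,11)]:
  edge (14,1)–(24,1): clear
  edge (24,1)–(22,8): clear
  edge (22,8)–(15,11): clear
  edge (15,11)–(14,1): clear
  midpoint (6,11) outside
  → clear

BLOCKED by obstacle 1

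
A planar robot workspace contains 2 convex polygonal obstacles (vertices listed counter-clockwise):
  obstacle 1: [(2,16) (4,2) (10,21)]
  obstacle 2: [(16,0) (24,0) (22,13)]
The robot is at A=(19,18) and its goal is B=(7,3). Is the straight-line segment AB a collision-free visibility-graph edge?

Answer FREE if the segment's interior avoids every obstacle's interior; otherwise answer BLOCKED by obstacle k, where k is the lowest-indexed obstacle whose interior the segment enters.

FREE

Obstacle 1 [(2,16) (4,2) (10,21)]:
  edge (2,16)–(4,2): clear
  edge (4,2)–(10,21): clear
  edge (10,21)–(2,16): clear
  midpoint (13,21/2) outside
  → clear
Obstacle 2 [(16,0) (24,0) (22,13)]:
  edge (16,0)–(24,0): clear
  edge (24,0)–(22,13): clear
  edge (22,13)–(16,0): clear
  midpoint (13,21/2) outside
  → clear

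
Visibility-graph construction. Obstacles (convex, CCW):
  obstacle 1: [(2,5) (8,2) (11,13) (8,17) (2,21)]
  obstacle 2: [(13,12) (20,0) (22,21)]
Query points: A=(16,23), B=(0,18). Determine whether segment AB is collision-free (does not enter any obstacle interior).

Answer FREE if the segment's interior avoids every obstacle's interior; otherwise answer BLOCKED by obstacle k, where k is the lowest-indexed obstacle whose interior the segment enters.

BLOCKED by obstacle 1

Obstacle 1 [(2,5) (8,2) (11,13) (8,17) (2,21)]:
  edge (2,5)–(8,2): clear
  edge (8,2)–(11,13): clear
  edge (11,13)–(8,17): clear
  edge (8,17)–(2,21): crosses AB
  edge (2,21)–(2,5): crosses AB
  → BLOCKED
Obstacle 2 [(13,12) (20,0) (22,21)]:
  edge (13,12)–(20,0): clear
  edge (20,0)–(22,21): clear
  edge (22,21)–(13,12): clear
  midpoint (8,41/2) outside
  → clear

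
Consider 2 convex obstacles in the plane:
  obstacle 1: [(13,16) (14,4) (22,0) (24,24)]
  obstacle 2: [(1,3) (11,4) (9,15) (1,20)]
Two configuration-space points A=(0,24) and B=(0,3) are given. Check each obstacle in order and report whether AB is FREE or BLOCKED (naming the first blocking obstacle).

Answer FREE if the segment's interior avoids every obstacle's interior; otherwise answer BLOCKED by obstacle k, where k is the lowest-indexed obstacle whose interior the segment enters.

FREE

Obstacle 1 [(13,16) (14,4) (22,0) (24,24)]:
  edge (13,16)–(14,4): clear
  edge (14,4)–(22,0): clear
  edge (22,0)–(24,24): clear
  edge (24,24)–(13,16): clear
  midpoint (0,27/2) outside
  → clear
Obstacle 2 [(1,3) (11,4) (9,15) (1,20)]:
  edge (1,3)–(11,4): clear
  edge (11,4)–(9,15): clear
  edge (9,15)–(1,20): clear
  edge (1,20)–(1,3): clear
  midpoint (0,27/2) outside
  → clear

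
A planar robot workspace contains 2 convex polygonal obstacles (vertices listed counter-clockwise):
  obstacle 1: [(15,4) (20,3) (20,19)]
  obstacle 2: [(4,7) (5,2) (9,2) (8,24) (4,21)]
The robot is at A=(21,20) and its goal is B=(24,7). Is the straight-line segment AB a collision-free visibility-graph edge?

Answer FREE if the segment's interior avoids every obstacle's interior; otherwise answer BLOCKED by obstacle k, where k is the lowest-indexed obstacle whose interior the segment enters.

Obstacle 1 [(15,4) (20,3) (20,19)]:
  edge (15,4)–(20,3): clear
  edge (20,3)–(20,19): clear
  edge (20,19)–(15,4): clear
  midpoint (45/2,27/2) outside
  → clear
Obstacle 2 [(4,7) (5,2) (9,2) (8,24) (4,21)]:
  edge (4,7)–(5,2): clear
  edge (5,2)–(9,2): clear
  edge (9,2)–(8,24): clear
  edge (8,24)–(4,21): clear
  edge (4,21)–(4,7): clear
  midpoint (45/2,27/2) outside
  → clear

FREE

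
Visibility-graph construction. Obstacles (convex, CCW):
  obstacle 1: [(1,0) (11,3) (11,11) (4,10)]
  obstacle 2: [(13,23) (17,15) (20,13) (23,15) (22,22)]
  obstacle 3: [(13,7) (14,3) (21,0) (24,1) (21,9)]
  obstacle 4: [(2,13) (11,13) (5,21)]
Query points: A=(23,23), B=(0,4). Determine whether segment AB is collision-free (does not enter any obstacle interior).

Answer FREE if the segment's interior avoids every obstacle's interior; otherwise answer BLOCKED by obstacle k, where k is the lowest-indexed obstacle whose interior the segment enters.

BLOCKED by obstacle 1

Obstacle 1 [(1,0) (11,3) (11,11) (4,10)]:
  edge (1,0)–(11,3): clear
  edge (11,3)–(11,11): clear
  edge (11,11)–(4,10): crosses AB
  edge (4,10)–(1,0): crosses AB
  → BLOCKED
Obstacle 2 [(13,23) (17,15) (20,13) (23,15) (22,22)]:
  edge (13,23)–(17,15): crosses AB
  edge (17,15)–(20,13): clear
  edge (20,13)–(23,15): clear
  edge (23,15)–(22,22): clear
  edge (22,22)–(13,23): crosses AB
  → BLOCKED
Obstacle 3 [(13,7) (14,3) (21,0) (24,1) (21,9)]:
  edge (13,7)–(14,3): clear
  edge (14,3)–(21,0): clear
  edge (21,0)–(24,1): clear
  edge (24,1)–(21,9): clear
  edge (21,9)–(13,7): clear
  midpoint (23/2,27/2) outside
  → clear
Obstacle 4 [(2,13) (11,13) (5,21)]:
  edge (2,13)–(11,13): crosses AB
  edge (11,13)–(5,21): crosses AB
  edge (5,21)–(2,13): clear
  → BLOCKED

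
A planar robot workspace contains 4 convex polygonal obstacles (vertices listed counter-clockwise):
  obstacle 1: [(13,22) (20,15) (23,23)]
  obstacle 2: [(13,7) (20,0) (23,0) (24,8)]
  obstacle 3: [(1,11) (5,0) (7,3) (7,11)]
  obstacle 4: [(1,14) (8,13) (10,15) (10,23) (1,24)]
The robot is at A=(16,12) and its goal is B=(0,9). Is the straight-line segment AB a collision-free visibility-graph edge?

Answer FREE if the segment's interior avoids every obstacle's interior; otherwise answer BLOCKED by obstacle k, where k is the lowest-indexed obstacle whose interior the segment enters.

BLOCKED by obstacle 3

Obstacle 1 [(13,22) (20,15) (23,23)]:
  edge (13,22)–(20,15): clear
  edge (20,15)–(23,23): clear
  edge (23,23)–(13,22): clear
  midpoint (8,21/2) outside
  → clear
Obstacle 2 [(13,7) (20,0) (23,0) (24,8)]:
  edge (13,7)–(20,0): clear
  edge (20,0)–(23,0): clear
  edge (23,0)–(24,8): clear
  edge (24,8)–(13,7): clear
  midpoint (8,21/2) outside
  → clear
Obstacle 3 [(1,11) (5,0) (7,3) (7,11)]:
  edge (1,11)–(5,0): crosses AB
  edge (5,0)–(7,3): clear
  edge (7,3)–(7,11): crosses AB
  edge (7,11)–(1,11): clear
  → BLOCKED
Obstacle 4 [(1,14) (8,13) (10,15) (10,23) (1,24)]:
  edge (1,14)–(8,13): clear
  edge (8,13)–(10,15): clear
  edge (10,15)–(10,23): clear
  edge (10,23)–(1,24): clear
  edge (1,24)–(1,14): clear
  midpoint (8,21/2) outside
  → clear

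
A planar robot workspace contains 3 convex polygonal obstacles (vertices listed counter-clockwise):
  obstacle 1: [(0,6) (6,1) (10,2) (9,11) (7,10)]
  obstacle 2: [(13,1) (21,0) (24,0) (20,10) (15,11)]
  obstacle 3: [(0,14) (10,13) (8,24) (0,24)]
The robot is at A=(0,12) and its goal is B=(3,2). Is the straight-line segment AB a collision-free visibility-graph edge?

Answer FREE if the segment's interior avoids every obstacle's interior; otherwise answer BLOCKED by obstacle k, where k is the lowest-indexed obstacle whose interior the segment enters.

BLOCKED by obstacle 1

Obstacle 1 [(0,6) (6,1) (10,2) (9,11) (7,10)]:
  edge (0,6)–(6,1): crosses AB
  edge (6,1)–(10,2): clear
  edge (10,2)–(9,11): clear
  edge (9,11)–(7,10): clear
  edge (7,10)–(0,6): crosses AB
  → BLOCKED
Obstacle 2 [(13,1) (21,0) (24,0) (20,10) (15,11)]:
  edge (13,1)–(21,0): clear
  edge (21,0)–(24,0): clear
  edge (24,0)–(20,10): clear
  edge (20,10)–(15,11): clear
  edge (15,11)–(13,1): clear
  midpoint (3/2,7) outside
  → clear
Obstacle 3 [(0,14) (10,13) (8,24) (0,24)]:
  edge (0,14)–(10,13): clear
  edge (10,13)–(8,24): clear
  edge (8,24)–(0,24): clear
  edge (0,24)–(0,14): clear
  midpoint (3/2,7) outside
  → clear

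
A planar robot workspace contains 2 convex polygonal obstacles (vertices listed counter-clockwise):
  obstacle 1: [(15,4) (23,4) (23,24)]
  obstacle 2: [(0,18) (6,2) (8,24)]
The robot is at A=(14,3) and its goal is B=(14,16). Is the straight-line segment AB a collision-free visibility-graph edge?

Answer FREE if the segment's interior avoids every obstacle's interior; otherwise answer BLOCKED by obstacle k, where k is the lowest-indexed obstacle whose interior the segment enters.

Obstacle 1 [(15,4) (23,4) (23,24)]:
  edge (15,4)–(23,4): clear
  edge (23,4)–(23,24): clear
  edge (23,24)–(15,4): clear
  midpoint (14,19/2) outside
  → clear
Obstacle 2 [(0,18) (6,2) (8,24)]:
  edge (0,18)–(6,2): clear
  edge (6,2)–(8,24): clear
  edge (8,24)–(0,18): clear
  midpoint (14,19/2) outside
  → clear

FREE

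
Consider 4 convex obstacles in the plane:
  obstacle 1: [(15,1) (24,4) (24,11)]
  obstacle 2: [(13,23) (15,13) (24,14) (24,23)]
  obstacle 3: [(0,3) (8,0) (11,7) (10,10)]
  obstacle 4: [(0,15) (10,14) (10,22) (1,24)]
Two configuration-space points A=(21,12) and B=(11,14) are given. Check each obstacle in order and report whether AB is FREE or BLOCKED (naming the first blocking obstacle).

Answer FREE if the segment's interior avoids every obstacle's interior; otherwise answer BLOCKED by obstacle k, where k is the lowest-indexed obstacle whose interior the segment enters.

BLOCKED by obstacle 2

Obstacle 1 [(15,1) (24,4) (24,11)]:
  edge (15,1)–(24,4): clear
  edge (24,4)–(24,11): clear
  edge (24,11)–(15,1): clear
  midpoint (16,13) outside
  → clear
Obstacle 2 [(13,23) (15,13) (24,14) (24,23)]:
  edge (13,23)–(15,13): crosses AB
  edge (15,13)–(24,14): crosses AB
  edge (24,14)–(24,23): clear
  edge (24,23)–(13,23): clear
  → BLOCKED
Obstacle 3 [(0,3) (8,0) (11,7) (10,10)]:
  edge (0,3)–(8,0): clear
  edge (8,0)–(11,7): clear
  edge (11,7)–(10,10): clear
  edge (10,10)–(0,3): clear
  midpoint (16,13) outside
  → clear
Obstacle 4 [(0,15) (10,14) (10,22) (1,24)]:
  edge (0,15)–(10,14): clear
  edge (10,14)–(10,22): clear
  edge (10,22)–(1,24): clear
  edge (1,24)–(0,15): clear
  midpoint (16,13) outside
  → clear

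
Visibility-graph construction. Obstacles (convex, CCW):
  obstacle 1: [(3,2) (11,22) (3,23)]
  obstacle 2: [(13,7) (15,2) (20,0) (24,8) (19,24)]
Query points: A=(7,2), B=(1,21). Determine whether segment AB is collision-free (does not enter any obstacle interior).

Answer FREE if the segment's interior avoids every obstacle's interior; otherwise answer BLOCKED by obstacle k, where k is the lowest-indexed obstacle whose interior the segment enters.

Obstacle 1 [(3,2) (11,22) (3,23)]:
  edge (3,2)–(11,22): crosses AB
  edge (11,22)–(3,23): clear
  edge (3,23)–(3,2): crosses AB
  → BLOCKED
Obstacle 2 [(13,7) (15,2) (20,0) (24,8) (19,24)]:
  edge (13,7)–(15,2): clear
  edge (15,2)–(20,0): clear
  edge (20,0)–(24,8): clear
  edge (24,8)–(19,24): clear
  edge (19,24)–(13,7): clear
  midpoint (4,23/2) outside
  → clear

BLOCKED by obstacle 1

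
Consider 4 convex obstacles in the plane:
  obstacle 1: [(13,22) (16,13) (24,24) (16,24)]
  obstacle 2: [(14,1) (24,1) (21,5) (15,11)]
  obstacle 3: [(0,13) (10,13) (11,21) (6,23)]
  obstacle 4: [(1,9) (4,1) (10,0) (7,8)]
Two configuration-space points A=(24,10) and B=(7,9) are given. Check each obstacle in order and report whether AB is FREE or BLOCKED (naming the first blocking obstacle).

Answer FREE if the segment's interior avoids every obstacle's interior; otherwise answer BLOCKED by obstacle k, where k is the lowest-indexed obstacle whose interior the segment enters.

Obstacle 1 [(13,22) (16,13) (24,24) (16,24)]:
  edge (13,22)–(16,13): clear
  edge (16,13)–(24,24): clear
  edge (24,24)–(16,24): clear
  edge (16,24)–(13,22): clear
  midpoint (31/2,19/2) outside
  → clear
Obstacle 2 [(14,1) (24,1) (21,5) (15,11)]:
  edge (14,1)–(24,1): clear
  edge (24,1)–(21,5): clear
  edge (21,5)–(15,11): crosses AB
  edge (15,11)–(14,1): crosses AB
  → BLOCKED
Obstacle 3 [(0,13) (10,13) (11,21) (6,23)]:
  edge (0,13)–(10,13): clear
  edge (10,13)–(11,21): clear
  edge (11,21)–(6,23): clear
  edge (6,23)–(0,13): clear
  midpoint (31/2,19/2) outside
  → clear
Obstacle 4 [(1,9) (4,1) (10,0) (7,8)]:
  edge (1,9)–(4,1): clear
  edge (4,1)–(10,0): clear
  edge (10,0)–(7,8): clear
  edge (7,8)–(1,9): clear
  midpoint (31/2,19/2) outside
  → clear

BLOCKED by obstacle 2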